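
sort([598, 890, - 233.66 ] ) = [-233.66, 598,890 ]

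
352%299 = 53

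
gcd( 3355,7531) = 1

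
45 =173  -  128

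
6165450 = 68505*90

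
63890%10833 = 9725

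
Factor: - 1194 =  - 2^1*3^1*199^1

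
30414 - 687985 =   -  657571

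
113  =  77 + 36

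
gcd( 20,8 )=4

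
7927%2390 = 757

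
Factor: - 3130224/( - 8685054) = 521704/1447509 = 2^3*3^(-1)*7^(-2)*43^(  -  1)*229^(-1) * 65213^1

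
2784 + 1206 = 3990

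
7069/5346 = 7069/5346 = 1.32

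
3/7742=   3/7742= 0.00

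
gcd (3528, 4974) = 6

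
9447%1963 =1595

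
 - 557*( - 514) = 286298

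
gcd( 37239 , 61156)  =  1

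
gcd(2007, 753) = 3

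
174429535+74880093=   249309628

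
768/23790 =128/3965 = 0.03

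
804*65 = 52260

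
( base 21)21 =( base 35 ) 18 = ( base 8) 53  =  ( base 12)37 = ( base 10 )43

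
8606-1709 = 6897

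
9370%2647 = 1429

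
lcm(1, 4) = 4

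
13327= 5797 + 7530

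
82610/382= 216 + 49/191 = 216.26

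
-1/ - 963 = 1/963 = 0.00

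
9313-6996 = 2317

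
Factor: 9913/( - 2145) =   -  3^(-1 ) *5^( - 1)*11^( -1 )*13^ ( -1 )*23^1 *431^1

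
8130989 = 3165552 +4965437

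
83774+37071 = 120845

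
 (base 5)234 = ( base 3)2120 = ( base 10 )69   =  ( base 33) 23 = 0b1000101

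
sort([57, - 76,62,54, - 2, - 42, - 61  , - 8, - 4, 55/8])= [ - 76, - 61, -42, - 8, - 4, - 2 , 55/8,  54,57, 62]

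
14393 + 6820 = 21213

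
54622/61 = 54622/61= 895.44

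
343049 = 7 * 49007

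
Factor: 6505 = 5^1 * 1301^1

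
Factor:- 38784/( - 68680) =48/85 = 2^4*3^1*5^(  -  1)*17^( - 1)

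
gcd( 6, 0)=6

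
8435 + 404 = 8839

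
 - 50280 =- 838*60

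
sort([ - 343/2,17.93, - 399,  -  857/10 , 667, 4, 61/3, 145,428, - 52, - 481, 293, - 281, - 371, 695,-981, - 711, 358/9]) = [ - 981, - 711, - 481, - 399,  -  371, - 281, - 343/2,  -  857/10, - 52,4,17.93, 61/3, 358/9, 145, 293,428,667, 695]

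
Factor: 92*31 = 2^2*23^1*31^1= 2852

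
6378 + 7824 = 14202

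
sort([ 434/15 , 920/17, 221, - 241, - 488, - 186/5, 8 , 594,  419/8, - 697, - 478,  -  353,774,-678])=[ - 697, - 678, - 488 ,-478 , - 353, - 241, - 186/5,8,434/15, 419/8,  920/17, 221, 594, 774]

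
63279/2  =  63279/2 = 31639.50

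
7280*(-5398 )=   -39297440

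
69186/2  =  34593 = 34593.00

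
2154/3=718 =718.00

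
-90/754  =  -1+332/377 = - 0.12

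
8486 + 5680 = 14166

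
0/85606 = 0 = 0.00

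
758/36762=379/18381 = 0.02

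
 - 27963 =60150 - 88113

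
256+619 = 875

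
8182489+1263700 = 9446189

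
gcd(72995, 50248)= 1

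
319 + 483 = 802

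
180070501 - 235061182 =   -  54990681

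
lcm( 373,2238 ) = 2238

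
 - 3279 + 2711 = -568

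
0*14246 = 0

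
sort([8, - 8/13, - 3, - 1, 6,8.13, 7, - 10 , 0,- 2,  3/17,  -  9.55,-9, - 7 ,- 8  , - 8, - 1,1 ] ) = [-10, - 9.55,- 9,  -  8, - 8,-7, - 3, - 2, -1, - 1 ,-8/13, 0, 3/17, 1, 6,7,8,8.13 ] 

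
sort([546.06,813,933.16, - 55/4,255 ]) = [ - 55/4,255,546.06, 813,933.16 ]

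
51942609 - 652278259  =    -  600335650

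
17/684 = 17/684  =  0.02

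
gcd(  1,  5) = 1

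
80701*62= 5003462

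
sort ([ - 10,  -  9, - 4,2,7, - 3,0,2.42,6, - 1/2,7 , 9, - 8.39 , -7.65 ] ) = [-10,-9, - 8.39, - 7.65 , - 4, - 3, - 1/2, 0,2,  2.42,6,7, 7, 9 ] 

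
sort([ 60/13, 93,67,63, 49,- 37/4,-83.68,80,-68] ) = [ - 83.68,-68 , - 37/4,60/13,49, 63,67 , 80,93]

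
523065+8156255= 8679320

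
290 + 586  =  876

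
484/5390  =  22/245 = 0.09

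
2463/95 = 25 + 88/95 = 25.93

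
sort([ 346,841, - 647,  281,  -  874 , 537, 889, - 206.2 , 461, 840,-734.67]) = [ - 874,-734.67,-647,-206.2,281,346,461,537, 840,841,889 ]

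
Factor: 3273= 3^1*1091^1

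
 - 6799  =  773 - 7572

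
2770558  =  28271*98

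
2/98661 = 2/98661 = 0.00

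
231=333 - 102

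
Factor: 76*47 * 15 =2^2*3^1*5^1*19^1*47^1 =53580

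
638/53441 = 638/53441=0.01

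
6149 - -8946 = 15095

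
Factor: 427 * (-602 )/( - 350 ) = 18361/25 = 5^ ( - 2) * 7^1 * 43^1*61^1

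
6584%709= 203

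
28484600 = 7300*3902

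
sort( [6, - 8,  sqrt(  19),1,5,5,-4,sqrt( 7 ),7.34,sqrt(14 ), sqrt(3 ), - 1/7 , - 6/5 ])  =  [ - 8, - 4, - 6/5, - 1/7, 1,sqrt ( 3), sqrt(7), sqrt( 14), sqrt(19), 5,5,6,7.34 ] 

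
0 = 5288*0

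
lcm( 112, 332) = 9296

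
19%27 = 19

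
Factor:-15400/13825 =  - 88/79 = - 2^3*11^1 * 79^( - 1)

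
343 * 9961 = 3416623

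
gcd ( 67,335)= 67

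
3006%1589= 1417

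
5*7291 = 36455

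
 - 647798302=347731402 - 995529704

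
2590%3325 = 2590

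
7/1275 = 7/1275=0.01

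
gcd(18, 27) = 9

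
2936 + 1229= 4165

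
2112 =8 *264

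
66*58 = 3828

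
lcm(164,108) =4428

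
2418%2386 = 32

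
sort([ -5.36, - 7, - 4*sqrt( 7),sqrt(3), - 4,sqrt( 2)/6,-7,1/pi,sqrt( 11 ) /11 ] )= [ - 4 * sqrt(7), - 7, - 7, - 5.36, - 4,sqrt( 2) /6,sqrt (11)/11, 1/pi , sqrt( 3 ) ] 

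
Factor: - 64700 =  - 2^2*5^2*647^1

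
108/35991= 4/1333 = 0.00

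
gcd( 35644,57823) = 1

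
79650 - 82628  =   - 2978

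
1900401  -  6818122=  -  4917721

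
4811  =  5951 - 1140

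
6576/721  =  6576/721 = 9.12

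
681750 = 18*37875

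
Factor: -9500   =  -2^2*5^3*19^1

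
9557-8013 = 1544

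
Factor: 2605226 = 2^1*13^1*97^1*1033^1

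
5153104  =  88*58558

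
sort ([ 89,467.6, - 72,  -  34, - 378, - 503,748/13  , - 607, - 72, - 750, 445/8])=[-750,-607, - 503, - 378,-72, - 72,-34,445/8,748/13, 89,467.6]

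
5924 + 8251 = 14175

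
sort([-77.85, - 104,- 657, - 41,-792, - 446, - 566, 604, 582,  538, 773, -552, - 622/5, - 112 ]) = [  -  792,  -  657,  -  566, - 552, - 446, - 622/5, - 112, - 104,-77.85, - 41, 538, 582, 604, 773]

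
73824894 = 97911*754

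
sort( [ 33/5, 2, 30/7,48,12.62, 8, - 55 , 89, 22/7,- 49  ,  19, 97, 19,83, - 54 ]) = [ - 55, - 54,-49  ,  2,  22/7, 30/7, 33/5, 8,12.62, 19, 19, 48, 83, 89,97 ] 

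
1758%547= 117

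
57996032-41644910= 16351122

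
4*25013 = 100052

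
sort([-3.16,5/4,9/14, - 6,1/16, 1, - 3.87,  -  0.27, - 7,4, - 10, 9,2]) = [ - 10, - 7, - 6, - 3.87, - 3.16, - 0.27,1/16,9/14,1,5/4, 2,4,9]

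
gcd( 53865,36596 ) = 7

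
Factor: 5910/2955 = 2^1 =2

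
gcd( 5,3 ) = 1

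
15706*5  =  78530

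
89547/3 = 29849  =  29849.00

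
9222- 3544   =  5678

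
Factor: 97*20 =1940 = 2^2*5^1* 97^1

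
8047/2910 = 8047/2910 = 2.77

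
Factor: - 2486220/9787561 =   -  2^2*3^1*5^1*7^ (  -  1 )*11^1*41^(-1)*67^( - 1 )*509^ ( - 1)*3767^1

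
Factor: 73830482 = 2^1*11^1 * 1511^1*2221^1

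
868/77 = 11 + 3/11 = 11.27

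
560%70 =0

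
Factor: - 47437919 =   -  47437919^1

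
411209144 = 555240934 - 144031790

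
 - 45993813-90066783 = -136060596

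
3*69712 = 209136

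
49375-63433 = -14058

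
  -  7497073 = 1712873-9209946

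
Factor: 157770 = 2^1 * 3^2*5^1*1753^1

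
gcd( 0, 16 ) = 16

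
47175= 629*75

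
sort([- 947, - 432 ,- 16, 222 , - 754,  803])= [- 947  , - 754, - 432,-16,222 , 803 ]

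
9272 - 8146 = 1126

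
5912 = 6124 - 212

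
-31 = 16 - 47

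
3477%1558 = 361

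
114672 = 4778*24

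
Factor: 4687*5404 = 2^2* 7^1*43^1 * 109^1*193^1 = 25328548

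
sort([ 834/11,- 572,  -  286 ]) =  [ - 572,-286,  834/11 ] 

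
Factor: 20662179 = 3^1*6887393^1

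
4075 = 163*25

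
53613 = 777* 69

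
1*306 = 306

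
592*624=369408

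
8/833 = 8/833 = 0.01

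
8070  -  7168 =902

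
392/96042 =196/48021  =  0.00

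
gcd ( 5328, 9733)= 1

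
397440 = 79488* 5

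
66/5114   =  33/2557=0.01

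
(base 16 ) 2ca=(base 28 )pe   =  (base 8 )1312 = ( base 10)714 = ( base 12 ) 4B6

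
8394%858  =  672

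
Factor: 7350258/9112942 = 3675129/4556471 = 3^1*107^3*4556471^ ( - 1 ) 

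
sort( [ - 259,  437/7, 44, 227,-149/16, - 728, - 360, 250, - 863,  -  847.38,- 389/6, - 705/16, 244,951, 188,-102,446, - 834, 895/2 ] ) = [  -  863 ,  -  847.38,- 834, - 728,  -  360,-259, - 102,  -  389/6, -705/16,-149/16, 44, 437/7, 188, 227, 244,250, 446,895/2,951]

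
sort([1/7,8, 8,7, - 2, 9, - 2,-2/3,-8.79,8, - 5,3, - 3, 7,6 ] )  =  [ - 8.79,-5,-3 , - 2, - 2, - 2/3 , 1/7,3 , 6, 7,7, 8,8,  8, 9 ]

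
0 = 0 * 17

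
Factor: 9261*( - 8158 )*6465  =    -  2^1*3^4*5^1*7^3*431^1*4079^1 = -488438753670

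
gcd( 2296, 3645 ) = 1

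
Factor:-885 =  - 3^1* 5^1*59^1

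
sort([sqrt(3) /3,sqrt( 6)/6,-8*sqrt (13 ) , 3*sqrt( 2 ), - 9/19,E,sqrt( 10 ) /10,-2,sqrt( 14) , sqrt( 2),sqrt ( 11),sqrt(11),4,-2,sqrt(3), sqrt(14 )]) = [ - 8*sqrt(13),  -  2, - 2,- 9/19,sqrt(10)/10, sqrt(6)/6,sqrt(3)/3, sqrt (2),sqrt( 3 ), E,  sqrt(11),sqrt( 11),  sqrt( 14 ),sqrt(14),  4,  3*sqrt( 2)]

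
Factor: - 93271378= - 2^1*4447^1*10487^1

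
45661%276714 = 45661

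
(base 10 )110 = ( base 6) 302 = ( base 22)50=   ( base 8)156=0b1101110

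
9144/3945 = 2 + 418/1315 = 2.32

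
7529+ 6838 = 14367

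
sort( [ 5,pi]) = [pi , 5] 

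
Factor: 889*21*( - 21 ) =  - 392049 = -3^2*7^3 * 127^1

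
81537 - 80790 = 747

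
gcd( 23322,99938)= 2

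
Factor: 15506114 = 2^1*13^1*89^1 * 6701^1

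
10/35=2/7 = 0.29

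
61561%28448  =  4665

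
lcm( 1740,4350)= 8700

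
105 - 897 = -792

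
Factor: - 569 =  - 569^1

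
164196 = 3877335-3713139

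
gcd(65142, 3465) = 693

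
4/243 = 4/243 = 0.02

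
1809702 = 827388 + 982314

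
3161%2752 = 409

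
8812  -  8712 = 100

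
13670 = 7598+6072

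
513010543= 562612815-49602272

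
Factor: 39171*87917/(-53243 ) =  - 3443796807/53243 = -3^1*11^1*37^( - 1)*1187^1*1439^ (-1)*87917^1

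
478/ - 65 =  - 478/65 =- 7.35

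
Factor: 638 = 2^1  *11^1 * 29^1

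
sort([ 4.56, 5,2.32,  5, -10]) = [ - 10,2.32, 4.56 , 5,5]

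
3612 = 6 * 602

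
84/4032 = 1/48 = 0.02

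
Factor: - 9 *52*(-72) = 2^5*3^4 * 13^1 = 33696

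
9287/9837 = 9287/9837 = 0.94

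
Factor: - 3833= - 3833^1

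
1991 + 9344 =11335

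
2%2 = 0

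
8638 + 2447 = 11085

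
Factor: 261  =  3^2 * 29^1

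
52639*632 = 33267848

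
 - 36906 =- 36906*1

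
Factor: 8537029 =547^1 * 15607^1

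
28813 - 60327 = -31514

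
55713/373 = 149 + 136/373 = 149.36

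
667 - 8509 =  - 7842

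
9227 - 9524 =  - 297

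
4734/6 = 789= 789.00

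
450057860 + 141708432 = 591766292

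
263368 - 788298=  - 524930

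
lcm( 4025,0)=0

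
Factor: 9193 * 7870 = 2^1*5^1*29^1*317^1*787^1= 72348910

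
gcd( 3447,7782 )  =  3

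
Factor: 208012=2^2*7^1*17^1 * 19^1*23^1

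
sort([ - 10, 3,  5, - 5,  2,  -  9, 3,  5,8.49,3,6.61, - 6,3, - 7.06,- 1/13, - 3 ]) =[ - 10, - 9, - 7.06,-6, - 5, - 3, - 1/13,  2,3,3, 3,3,5,5,  6.61,8.49]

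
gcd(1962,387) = 9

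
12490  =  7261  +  5229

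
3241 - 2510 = 731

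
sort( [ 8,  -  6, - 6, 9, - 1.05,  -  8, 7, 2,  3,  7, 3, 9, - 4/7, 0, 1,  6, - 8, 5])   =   [ - 8,-8, - 6, - 6,  -  1.05 ,-4/7 , 0, 1,2, 3, 3, 5, 6 , 7,7 , 8,9,9]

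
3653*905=3305965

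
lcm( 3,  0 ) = 0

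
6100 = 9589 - 3489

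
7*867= 6069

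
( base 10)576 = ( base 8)1100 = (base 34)gw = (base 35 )gg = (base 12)400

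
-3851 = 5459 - 9310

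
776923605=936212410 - 159288805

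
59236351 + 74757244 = 133993595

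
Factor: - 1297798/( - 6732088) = 648899/3366044 = 2^(-2) *11^( - 1 )*23^1*89^1*113^( - 1 )* 317^1*677^( - 1 )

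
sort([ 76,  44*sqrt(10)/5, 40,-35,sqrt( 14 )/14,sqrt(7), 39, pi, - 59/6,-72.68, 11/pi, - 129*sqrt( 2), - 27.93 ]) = [ - 129*sqrt(2),  -  72.68, - 35,-27.93, - 59/6, sqrt(14)/14, sqrt(7), pi,11/pi, 44*sqrt(10 ) /5,39, 40, 76 ] 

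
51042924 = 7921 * 6444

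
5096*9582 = 48829872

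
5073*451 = 2287923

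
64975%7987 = 1079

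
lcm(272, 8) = 272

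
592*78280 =46341760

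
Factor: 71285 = 5^1*53^1*269^1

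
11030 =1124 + 9906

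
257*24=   6168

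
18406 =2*9203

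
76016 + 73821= 149837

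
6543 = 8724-2181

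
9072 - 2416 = 6656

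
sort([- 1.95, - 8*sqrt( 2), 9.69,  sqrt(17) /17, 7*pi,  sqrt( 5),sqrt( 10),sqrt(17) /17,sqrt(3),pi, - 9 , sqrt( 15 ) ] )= [ -8*sqrt (2),-9,  -  1.95,sqrt(17) /17,sqrt( 17 ) /17,sqrt(3 ),sqrt( 5),pi,  sqrt( 10 ),  sqrt(15), 9.69, 7*pi ] 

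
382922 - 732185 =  - 349263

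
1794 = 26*69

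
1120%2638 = 1120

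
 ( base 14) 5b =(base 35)2b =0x51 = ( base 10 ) 81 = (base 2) 1010001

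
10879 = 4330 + 6549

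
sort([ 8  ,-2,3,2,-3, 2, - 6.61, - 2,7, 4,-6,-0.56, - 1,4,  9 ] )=[-6.61, - 6,-3,-2,-2, - 1 , - 0.56, 2, 2, 3, 4,  4,7,8, 9]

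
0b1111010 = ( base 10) 122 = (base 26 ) 4I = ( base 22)5C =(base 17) 73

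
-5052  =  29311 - 34363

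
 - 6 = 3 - 9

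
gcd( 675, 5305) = 5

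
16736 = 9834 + 6902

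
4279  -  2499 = 1780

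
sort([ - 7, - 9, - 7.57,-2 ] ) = [ - 9,  -  7.57, - 7, - 2]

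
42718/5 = 8543 + 3/5= 8543.60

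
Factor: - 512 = - 2^9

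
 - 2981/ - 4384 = 2981/4384  =  0.68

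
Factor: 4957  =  4957^1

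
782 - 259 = 523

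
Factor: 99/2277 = 1/23=23^(-1)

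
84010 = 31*2710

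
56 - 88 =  - 32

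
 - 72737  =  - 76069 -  - 3332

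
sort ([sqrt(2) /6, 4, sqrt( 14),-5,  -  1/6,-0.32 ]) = [ - 5, - 0.32,-1/6, sqrt(2) /6,sqrt( 14 ),4] 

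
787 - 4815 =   -  4028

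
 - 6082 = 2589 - 8671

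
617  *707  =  436219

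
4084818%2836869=1247949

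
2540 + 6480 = 9020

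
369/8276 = 369/8276 = 0.04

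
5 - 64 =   -  59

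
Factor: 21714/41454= 11/21 =3^(  -  1 )*7^( -1 ) * 11^1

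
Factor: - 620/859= - 2^2*5^1*31^1*859^( - 1)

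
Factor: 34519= 34519^1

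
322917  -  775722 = - 452805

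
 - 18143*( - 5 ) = 90715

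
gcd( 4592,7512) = 8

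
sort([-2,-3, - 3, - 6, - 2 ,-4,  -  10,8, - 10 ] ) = [ - 10,  -  10, - 6, - 4,-3, - 3, - 2, - 2,8] 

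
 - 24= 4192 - 4216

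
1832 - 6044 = -4212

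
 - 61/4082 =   -  61/4082 = -  0.01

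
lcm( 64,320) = 320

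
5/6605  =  1/1321 = 0.00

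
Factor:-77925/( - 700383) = 25975/233461 = 5^2*17^( - 1 )*31^( -1)*443^(- 1 )*1039^1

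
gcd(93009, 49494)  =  3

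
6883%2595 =1693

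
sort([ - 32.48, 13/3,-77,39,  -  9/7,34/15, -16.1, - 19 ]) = [ - 77, - 32.48, - 19, - 16.1, - 9/7, 34/15, 13/3, 39]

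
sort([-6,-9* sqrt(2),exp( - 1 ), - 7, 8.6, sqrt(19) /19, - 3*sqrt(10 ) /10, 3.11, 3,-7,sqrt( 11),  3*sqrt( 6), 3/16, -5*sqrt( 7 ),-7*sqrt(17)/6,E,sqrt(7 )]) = [ - 5*sqrt( 7 ), - 9*sqrt(2 ),-7,-7, - 6, - 7*sqrt(17) /6, - 3*sqrt(10 )/10,3/16 , sqrt ( 19 ) /19,exp( - 1), sqrt(7),E, 3 , 3.11, sqrt(11 ), 3*sqrt(6 ) , 8.6]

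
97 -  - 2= 99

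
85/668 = 85/668 =0.13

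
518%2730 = 518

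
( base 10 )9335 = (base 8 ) 22167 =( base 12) 549b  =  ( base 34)82J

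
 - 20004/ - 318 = 62 +48/53 =62.91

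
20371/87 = 234 + 13/87 = 234.15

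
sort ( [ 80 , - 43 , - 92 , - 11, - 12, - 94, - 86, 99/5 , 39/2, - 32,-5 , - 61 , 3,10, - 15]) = [ - 94, - 92,-86, - 61, - 43,  -  32 , - 15, - 12, - 11, -5 , 3,10 , 39/2,99/5, 80] 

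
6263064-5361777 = 901287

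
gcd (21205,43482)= 1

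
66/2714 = 33/1357  =  0.02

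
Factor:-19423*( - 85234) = 1655499982 =2^1*19^1*2243^1 * 19423^1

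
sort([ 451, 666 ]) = [ 451, 666]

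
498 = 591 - 93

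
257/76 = 257/76 = 3.38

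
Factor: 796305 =3^1*5^1*53087^1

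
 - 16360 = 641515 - 657875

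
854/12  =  427/6 = 71.17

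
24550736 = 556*44156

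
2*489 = 978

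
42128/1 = 42128 = 42128.00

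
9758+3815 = 13573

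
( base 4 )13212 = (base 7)1263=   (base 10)486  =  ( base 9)600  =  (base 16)1e6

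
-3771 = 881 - 4652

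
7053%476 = 389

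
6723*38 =255474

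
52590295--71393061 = 123983356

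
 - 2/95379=- 1 + 95377/95379 =- 0.00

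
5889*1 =5889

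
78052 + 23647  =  101699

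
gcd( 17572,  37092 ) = 4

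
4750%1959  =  832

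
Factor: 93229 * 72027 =6715005183 = 3^2*53^1*151^1*93229^1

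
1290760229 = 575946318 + 714813911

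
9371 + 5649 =15020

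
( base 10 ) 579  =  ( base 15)289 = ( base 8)1103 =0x243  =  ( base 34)h1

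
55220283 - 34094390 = 21125893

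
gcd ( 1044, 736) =4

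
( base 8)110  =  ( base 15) 4c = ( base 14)52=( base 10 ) 72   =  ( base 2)1001000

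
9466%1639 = 1271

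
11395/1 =11395 = 11395.00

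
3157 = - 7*(  -  451 )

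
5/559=5/559 =0.01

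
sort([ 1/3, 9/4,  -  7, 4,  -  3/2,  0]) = [-7,-3/2, 0, 1/3, 9/4, 4]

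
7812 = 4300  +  3512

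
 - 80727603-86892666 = - 167620269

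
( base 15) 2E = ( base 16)2C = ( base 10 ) 44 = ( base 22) 20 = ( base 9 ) 48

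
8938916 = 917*9748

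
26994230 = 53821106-26826876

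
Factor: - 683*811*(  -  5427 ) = 3006085851 = 3^4*67^1*683^1*811^1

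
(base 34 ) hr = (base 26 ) n7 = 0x25D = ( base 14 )313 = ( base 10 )605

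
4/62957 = 4/62957=0.00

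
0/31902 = 0=   0.00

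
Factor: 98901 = 3^5*11^1*37^1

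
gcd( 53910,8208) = 18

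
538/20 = 269/10 = 26.90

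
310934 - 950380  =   - 639446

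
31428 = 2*15714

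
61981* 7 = 433867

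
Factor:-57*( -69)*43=169119  =  3^2*19^1*23^1*43^1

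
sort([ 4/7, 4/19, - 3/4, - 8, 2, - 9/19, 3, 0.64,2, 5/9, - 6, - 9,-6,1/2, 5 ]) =[ - 9 , - 8, - 6,-6, - 3/4, - 9/19, 4/19, 1/2, 5/9, 4/7,  0.64, 2, 2, 3,5 ]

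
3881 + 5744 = 9625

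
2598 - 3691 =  - 1093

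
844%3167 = 844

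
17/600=17/600 = 0.03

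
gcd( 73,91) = 1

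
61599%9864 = 2415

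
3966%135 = 51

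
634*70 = 44380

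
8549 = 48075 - 39526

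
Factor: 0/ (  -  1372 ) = 0^1 = 0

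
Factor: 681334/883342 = 769^1*997^ ( - 1) = 769/997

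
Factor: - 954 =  - 2^1 * 3^2 * 53^1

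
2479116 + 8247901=10727017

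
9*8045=72405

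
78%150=78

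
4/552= 1/138  =  0.01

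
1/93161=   1/93161 =0.00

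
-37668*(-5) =188340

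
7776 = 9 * 864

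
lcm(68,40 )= 680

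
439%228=211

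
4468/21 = 4468/21 = 212.76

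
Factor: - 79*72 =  - 2^3*3^2*79^1 = -  5688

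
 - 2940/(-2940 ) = 1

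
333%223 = 110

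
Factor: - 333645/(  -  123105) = 13^1  *59^1*283^(-1) = 767/283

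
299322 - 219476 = 79846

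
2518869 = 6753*373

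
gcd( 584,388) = 4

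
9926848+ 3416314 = 13343162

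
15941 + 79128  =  95069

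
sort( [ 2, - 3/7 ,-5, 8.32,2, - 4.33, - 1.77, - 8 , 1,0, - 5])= [ -8,-5, - 5, -4.33, - 1.77 , -3/7,0,1,2,2,8.32]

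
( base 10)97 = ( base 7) 166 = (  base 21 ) 4d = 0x61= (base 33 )2v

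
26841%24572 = 2269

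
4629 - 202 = 4427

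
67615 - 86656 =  - 19041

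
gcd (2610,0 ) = 2610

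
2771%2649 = 122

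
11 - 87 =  - 76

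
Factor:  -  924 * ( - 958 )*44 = 38948448 = 2^5*  3^1*7^1 * 11^2*479^1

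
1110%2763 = 1110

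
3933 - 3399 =534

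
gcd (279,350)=1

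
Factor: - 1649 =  - 17^1*97^1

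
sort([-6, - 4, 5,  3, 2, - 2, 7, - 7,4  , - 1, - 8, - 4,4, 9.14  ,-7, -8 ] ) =[ - 8, - 8,-7, - 7, - 6, - 4, - 4, - 2, - 1, 2,3,4,4,5,  7, 9.14 ] 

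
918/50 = 18 + 9/25 = 18.36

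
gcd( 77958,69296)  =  8662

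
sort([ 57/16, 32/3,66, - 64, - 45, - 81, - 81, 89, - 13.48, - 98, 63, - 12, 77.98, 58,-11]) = [ - 98 ,-81, - 81, - 64, - 45,-13.48,-12, - 11,57/16, 32/3, 58, 63, 66,77.98, 89 ]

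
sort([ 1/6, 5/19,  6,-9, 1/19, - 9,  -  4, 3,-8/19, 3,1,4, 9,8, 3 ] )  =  [ - 9, - 9, - 4, - 8/19, 1/19, 1/6, 5/19 , 1, 3, 3,  3,4, 6, 8, 9]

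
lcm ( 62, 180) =5580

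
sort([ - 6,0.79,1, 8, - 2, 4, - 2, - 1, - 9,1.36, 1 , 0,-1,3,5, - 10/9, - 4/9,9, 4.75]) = [ - 9, - 6,-2 ,  -  2, - 10/9, - 1, - 1 ,-4/9, 0, 0.79,1  ,  1  ,  1.36,3,4,4.75,5, 8, 9]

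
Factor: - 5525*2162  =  - 2^1*5^2*13^1*17^1*23^1 * 47^1 = - 11945050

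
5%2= 1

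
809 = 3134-2325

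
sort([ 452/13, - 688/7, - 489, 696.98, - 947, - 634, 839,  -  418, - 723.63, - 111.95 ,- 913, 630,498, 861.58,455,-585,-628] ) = [ - 947, - 913 , - 723.63 ,- 634,  -  628,-585,  -  489,-418,  -  111.95, - 688/7, 452/13, 455, 498,630, 696.98,  839, 861.58]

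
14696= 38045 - 23349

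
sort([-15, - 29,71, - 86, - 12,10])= [ - 86, - 29, - 15,-12,10,71]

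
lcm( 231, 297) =2079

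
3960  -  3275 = 685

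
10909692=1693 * 6444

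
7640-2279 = 5361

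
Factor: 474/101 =2^1*3^1*79^1*101^( - 1)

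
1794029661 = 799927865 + 994101796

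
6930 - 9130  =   - 2200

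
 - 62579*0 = 0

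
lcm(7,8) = 56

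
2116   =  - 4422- - 6538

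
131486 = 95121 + 36365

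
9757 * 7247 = 70708979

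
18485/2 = 18485/2= 9242.50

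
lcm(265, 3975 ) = 3975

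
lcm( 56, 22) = 616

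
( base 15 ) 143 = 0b100100000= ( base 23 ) cc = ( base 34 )8G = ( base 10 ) 288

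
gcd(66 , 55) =11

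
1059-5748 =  - 4689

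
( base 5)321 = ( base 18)4e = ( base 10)86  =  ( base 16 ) 56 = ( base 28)32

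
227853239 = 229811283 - 1958044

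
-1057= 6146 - 7203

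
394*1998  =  787212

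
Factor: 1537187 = 157^1*9791^1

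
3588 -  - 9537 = 13125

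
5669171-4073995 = 1595176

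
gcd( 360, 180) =180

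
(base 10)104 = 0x68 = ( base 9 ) 125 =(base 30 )3e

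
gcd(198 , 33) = 33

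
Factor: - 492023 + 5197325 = 2^1*3^1*7^1*112031^1 =4705302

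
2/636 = 1/318 =0.00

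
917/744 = 1 + 173/744=1.23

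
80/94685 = 16/18937 = 0.00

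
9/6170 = 9/6170 =0.00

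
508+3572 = 4080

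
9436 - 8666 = 770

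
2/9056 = 1/4528 =0.00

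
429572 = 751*572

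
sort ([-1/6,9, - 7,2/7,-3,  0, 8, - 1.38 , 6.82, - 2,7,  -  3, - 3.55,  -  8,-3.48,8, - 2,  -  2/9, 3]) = [-8, - 7,-3.55, -3.48,  -  3,  -  3 , - 2,  -  2, - 1.38, -2/9,  -  1/6, 0,2/7,3,6.82,7, 8,8,9 ] 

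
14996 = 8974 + 6022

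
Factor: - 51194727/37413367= -3^3*3571^ (-1)*10477^ (- 1) * 1896101^1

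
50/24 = 25/12  =  2.08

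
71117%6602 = 5097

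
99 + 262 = 361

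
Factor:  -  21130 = - 2^1 * 5^1* 2113^1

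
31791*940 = 29883540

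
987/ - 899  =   - 987/899 = - 1.10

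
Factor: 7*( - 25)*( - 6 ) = 2^1*3^1*5^2*7^1 = 1050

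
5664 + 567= 6231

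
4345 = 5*869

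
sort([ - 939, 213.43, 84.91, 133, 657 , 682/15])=[-939,  682/15,84.91, 133, 213.43, 657 ]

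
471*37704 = 17758584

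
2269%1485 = 784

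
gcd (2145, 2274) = 3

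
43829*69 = 3024201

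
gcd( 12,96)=12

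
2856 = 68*42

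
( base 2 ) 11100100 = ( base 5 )1403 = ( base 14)124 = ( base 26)8k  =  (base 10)228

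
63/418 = 63/418 =0.15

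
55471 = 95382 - 39911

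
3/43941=1/14647 =0.00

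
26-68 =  - 42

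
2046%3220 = 2046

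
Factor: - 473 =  - 11^1*43^1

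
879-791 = 88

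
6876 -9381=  - 2505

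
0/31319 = 0 = 0.00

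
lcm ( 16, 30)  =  240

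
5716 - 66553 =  - 60837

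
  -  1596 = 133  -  1729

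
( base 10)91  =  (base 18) 51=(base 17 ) 56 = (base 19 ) 4f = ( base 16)5B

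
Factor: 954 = 2^1*3^2*53^1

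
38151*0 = 0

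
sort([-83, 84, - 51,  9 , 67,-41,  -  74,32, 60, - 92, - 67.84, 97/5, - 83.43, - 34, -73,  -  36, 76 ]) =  [ - 92, - 83.43, - 83, - 74, - 73, - 67.84, - 51, - 41, - 36,-34, 9, 97/5,32,60, 67,76, 84]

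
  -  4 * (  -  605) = 2420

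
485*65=31525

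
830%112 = 46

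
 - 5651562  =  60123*(-94) 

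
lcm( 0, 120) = 0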